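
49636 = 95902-46266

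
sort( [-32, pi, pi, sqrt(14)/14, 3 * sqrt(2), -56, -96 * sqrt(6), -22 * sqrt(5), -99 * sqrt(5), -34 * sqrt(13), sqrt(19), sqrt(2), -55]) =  [-96 * sqrt(6), -99 * sqrt(5), -34 * sqrt(13), -56, -55, -22 * sqrt(5), -32, sqrt(14)/14, sqrt(2), pi, pi, 3 * sqrt(2), sqrt(19)]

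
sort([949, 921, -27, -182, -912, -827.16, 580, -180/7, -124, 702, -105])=[-912, -827.16, -182, -124, -105, -27, -180/7, 580, 702, 921, 949]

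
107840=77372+30468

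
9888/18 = 549 + 1/3 ≈ 549.33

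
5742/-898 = -6-177/449 ≈ -6.39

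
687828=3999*172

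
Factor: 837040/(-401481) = -1 * 2^4 * 3^(-2) * 5^1 * 31^(-1) * 1439^(-1) * 10463^1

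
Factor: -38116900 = -1 * 2^2 * 5^2 * 381169^1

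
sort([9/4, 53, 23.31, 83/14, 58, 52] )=[9/4, 83/14, 23.31, 52, 53, 58] 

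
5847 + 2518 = 8365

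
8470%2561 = 787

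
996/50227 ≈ 0.0198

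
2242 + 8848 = 11090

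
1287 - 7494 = -6207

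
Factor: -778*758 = -1*2^2*379^1*389^1 = -589724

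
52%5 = 2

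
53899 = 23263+30636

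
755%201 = 152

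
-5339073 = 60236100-65575173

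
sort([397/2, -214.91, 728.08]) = [-214.91, 397/2, 728.08]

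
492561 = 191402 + 301159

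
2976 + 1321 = 4297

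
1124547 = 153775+970772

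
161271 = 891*181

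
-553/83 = -6 - 55/83 ≈ -6.66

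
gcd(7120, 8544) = 1424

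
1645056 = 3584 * 459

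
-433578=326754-760332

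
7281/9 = 809 = 809.00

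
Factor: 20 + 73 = 3^1 * 31^1 = 93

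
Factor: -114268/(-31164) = 3^(-1)*11^1 = 11/3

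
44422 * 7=310954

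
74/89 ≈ 0.831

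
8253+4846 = 13099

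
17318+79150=96468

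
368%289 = 79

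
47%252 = 47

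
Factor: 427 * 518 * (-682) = -1 * 2^2 * 7^2 * 11^1 * 31^1 * 37^1 * 61^1 = -150848852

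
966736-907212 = 59524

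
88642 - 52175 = 36467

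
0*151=0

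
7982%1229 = 608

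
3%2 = 1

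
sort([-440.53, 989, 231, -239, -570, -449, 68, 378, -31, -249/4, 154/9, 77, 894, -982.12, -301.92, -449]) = [-982.12, -570, -449, -449, -440.53, -301.92, -239, -249/4, -31, 154/9, 68, 77, 231, 378, 894, 989]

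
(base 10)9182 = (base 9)13532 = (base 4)2033132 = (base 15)2ac2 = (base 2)10001111011110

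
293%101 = 91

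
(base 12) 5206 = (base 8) 21346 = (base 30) 9ro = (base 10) 8934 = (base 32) 8n6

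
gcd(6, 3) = 3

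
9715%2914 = 973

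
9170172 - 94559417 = -85389245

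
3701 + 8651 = 12352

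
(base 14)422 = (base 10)814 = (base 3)1010011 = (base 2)1100101110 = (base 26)158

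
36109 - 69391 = -33282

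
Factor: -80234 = -1*2^1*7^1*11^1*521^1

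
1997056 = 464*4304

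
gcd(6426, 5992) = 14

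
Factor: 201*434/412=2^(-1)*3^1*7^1*31^1*67^1*103^(-1)=43617/206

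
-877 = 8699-9576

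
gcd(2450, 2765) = 35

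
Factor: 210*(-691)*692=-1*2^3*3^1*5^1*7^1*173^1*691^1=-100416120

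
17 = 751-734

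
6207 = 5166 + 1041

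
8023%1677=1315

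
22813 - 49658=-26845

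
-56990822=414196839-471187661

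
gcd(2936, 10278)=2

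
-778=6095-6873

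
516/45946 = 258/22973 ≈ 0.0112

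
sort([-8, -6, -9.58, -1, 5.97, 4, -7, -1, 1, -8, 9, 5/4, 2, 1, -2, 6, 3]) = [-9.58, -8, -8, -7, -6, -2, -1, -1, 1, 1, 5/4, 2, 3, 4, 5.97, 6, 9]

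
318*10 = 3180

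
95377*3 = 286131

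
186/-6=-31=-31.00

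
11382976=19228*592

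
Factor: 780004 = 2^2*109^1*1789^1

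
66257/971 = 68 + 229/971 ≈ 68.24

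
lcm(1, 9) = 9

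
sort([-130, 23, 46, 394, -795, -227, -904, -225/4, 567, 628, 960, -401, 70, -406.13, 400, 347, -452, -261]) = [-904, -795, -452, -406.13, -401, -261, -227, -130, -225/4, 23, 46, 70, 347, 394, 400, 567, 628, 960]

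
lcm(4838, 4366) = 179006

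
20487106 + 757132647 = 777619753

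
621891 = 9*69099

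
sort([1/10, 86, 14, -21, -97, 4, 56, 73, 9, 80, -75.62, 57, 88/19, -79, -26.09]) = [-97, -79, -75.62, -26.09, -21, 1/10, 4, 88/19, 9, 14, 56, 57, 73, 80, 86]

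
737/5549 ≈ 0.133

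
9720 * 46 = 447120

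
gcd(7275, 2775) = 75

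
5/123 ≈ 0.0407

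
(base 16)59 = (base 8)131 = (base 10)89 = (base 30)2t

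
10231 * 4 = 40924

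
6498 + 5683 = 12181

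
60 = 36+24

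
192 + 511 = 703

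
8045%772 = 325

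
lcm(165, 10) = 330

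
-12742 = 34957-47699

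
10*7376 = 73760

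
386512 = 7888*49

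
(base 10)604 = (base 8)1134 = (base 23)136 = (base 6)2444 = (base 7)1522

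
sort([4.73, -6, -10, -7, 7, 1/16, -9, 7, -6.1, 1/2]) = [-10, -9, -7, -6.1, -6, 1/16, 1/2, 4.73, 7, 7]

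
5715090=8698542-2983452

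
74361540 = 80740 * 921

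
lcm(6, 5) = 30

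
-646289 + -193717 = -840006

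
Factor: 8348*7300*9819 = 2^4*3^2*5^2*73^1*1091^1*2087^1 = 598373787600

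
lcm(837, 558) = 1674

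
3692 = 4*923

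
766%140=66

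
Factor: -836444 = -1 * 2^2 * 7^1 * 29873^1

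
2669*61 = 162809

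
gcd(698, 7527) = 1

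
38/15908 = 19/7954≈0.00239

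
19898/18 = 1105 + 4/9 ≈ 1105.44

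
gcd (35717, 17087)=1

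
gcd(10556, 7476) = 28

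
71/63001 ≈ 0.00113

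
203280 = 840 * 242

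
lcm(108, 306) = 1836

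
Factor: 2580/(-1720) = -1*2^(-1)*3^1 = -3/2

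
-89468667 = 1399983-90868650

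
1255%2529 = 1255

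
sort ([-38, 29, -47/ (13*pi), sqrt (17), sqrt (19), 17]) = [-38, -47/ (13*pi), sqrt (17), sqrt (19), 17, 29]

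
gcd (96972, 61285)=1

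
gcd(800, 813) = 1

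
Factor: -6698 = -1 * 2^1 * 17^1 * 197^1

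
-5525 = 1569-7094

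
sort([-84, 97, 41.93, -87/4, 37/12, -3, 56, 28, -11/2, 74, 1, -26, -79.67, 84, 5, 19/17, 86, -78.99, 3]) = [-84, -79.67, -78.99, -26, -87/4, -11/2, -3, 1, 19/17, 3, 37/12, 5, 28, 41.93, 56, 74, 84, 86, 97]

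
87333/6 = 14555 + 1/2 = 14555.50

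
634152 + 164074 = 798226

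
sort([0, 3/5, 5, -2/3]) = [-2/3, 0, 3/5, 5]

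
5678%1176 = 974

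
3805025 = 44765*85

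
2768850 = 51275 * 54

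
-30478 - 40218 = -70696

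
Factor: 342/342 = 1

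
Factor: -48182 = -1 * 2^1 * 24091^1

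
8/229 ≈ 0.0349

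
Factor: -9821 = -1*7^1*23^1*61^1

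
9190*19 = 174610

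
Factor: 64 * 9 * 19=2^6 * 3^2 * 19^1=10944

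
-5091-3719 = -8810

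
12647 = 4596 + 8051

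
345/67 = 5+10/67 ≈ 5.15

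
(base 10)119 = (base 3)11102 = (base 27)4b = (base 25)4j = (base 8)167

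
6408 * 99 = 634392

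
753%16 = 1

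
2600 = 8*325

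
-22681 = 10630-33311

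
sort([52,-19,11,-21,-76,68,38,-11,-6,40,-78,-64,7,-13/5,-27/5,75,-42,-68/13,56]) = [-78,-76,-64,-42,-21,-19,-11,-6,-27/5,-68/13,-13/5,7,11,38,40,52,56,68,75]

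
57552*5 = 287760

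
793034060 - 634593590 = 158440470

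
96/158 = 48/79≈0.608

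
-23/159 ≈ -0.145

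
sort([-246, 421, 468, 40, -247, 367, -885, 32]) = [-885, -247, -246, 32, 40, 367, 421, 468]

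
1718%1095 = 623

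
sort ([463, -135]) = [-135, 463]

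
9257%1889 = 1701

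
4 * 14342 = 57368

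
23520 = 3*7840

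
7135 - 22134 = -14999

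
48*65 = 3120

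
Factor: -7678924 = -1*2^2*11^1*61^1*2861^1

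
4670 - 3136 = 1534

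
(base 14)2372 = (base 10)6176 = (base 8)14040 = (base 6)44332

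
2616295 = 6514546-3898251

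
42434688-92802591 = -50367903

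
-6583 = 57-6640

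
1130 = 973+157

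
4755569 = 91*52259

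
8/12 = 2/3 ≈ 0.667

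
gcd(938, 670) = 134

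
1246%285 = 106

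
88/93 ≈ 0.946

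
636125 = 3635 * 175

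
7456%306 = 112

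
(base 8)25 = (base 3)210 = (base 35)l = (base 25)l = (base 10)21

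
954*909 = 867186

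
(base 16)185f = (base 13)2abc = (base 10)6239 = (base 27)8f2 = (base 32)62v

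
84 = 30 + 54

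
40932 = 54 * 758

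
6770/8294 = 3385/4147 ≈ 0.816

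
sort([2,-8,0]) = [-8,0,2]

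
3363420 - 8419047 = -5055627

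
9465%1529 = 291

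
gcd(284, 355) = 71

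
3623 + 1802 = 5425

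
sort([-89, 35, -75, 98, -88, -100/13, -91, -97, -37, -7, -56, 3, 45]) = [-97, -91, -89, -88, -75, -56, -37, -100/13, -7, 3, 35, 45, 98]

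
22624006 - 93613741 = -70989735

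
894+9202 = 10096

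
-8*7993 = -63944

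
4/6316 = 1/1579 ≈ 0.000633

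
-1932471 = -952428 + -980043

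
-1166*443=-516538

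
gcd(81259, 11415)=1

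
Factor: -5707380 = -1*2^2*3^1*5^1*7^1*107^1*127^1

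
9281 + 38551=47832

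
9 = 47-38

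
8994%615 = 384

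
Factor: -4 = -1 * 2^2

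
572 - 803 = -231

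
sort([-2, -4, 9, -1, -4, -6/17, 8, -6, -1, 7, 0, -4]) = [-6, -4, -4, -4, -2, -1, -1, -6/17, 0, 7, 8, 9]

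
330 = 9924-9594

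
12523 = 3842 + 8681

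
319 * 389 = 124091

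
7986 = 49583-41597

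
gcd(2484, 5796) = 828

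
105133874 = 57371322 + 47762552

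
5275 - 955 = 4320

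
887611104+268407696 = 1156018800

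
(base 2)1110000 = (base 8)160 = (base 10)112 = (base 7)220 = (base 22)52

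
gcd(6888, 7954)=82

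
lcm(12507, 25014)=25014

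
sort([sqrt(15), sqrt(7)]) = [sqrt(7), sqrt(15)]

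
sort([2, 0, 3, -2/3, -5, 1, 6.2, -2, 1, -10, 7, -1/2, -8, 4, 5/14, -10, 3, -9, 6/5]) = [-10, -10, -9, -8, -5, -2, -2/3, -1/2, 0, 5/14, 1, 1, 6/5, 2, 3, 3, 4, 6.2, 7]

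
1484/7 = 212 = 212.00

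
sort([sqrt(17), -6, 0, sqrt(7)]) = [-6, 0, sqrt(7), sqrt(17)]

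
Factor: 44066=2^1 * 11^1 * 2003^1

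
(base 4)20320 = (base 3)210001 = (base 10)568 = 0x238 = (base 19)1ah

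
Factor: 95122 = 2^1 * 199^1 * 239^1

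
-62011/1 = -62011 = -62011.00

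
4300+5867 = 10167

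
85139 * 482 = 41036998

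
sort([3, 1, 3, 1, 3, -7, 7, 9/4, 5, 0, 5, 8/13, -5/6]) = [-7, -5/6, 0, 8/13, 1, 1, 9/4, 3, 3, 3, 5, 5, 7]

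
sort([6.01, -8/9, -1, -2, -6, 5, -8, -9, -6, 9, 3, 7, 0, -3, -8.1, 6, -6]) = [-9, -8.1, -8, -6, -6, -6, -3, -2, -1, -8/9, 0, 3, 5, 6, 6.01, 7, 9]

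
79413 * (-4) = -317652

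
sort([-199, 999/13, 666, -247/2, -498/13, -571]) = [-571, -199, -247/2, -498/13, 999/13, 666]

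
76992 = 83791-6799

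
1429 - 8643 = -7214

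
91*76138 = 6928558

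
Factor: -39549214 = -1 * 2^1 * 29^1 * 681883^1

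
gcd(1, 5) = 1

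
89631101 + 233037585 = 322668686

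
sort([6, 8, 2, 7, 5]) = [2, 5, 6, 7, 8]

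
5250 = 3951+1299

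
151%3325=151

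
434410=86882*5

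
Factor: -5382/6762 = -1*3^1*7^(-2)*13^1 = -39/49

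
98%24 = 2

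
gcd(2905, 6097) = 7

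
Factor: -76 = -1*2^2*19^1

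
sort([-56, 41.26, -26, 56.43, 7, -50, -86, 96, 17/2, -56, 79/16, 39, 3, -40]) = [-86, -56, -56, -50, -40, -26, 3, 79/16, 7, 17/2, 39, 41.26, 56.43, 96]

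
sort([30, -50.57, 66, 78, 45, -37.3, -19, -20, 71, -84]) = [-84, -50.57, -37.3, -20, -19, 30, 45, 66, 71, 78]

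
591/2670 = 197/890 ≈ 0.221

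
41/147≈0.279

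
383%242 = 141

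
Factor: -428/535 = -1*2^2*5^(-1) = -4/5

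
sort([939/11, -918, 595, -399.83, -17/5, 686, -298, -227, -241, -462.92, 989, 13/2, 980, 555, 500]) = [-918, -462.92, -399.83, -298, -241, -227, -17/5, 13/2, 939/11, 500, 555, 595, 686, 980, 989]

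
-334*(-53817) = 17974878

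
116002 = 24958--91044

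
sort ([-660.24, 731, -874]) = [-874, -660.24, 731]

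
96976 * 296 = 28704896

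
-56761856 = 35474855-92236711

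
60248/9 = 6694 + 2/9 ≈ 6694.22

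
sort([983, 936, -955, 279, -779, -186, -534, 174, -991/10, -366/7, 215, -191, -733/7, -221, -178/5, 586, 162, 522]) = [-955, -779, -534, -221, -191, -186, -733/7, -991/10, -366/7, -178/5, 162, 174, 215, 279, 522, 586, 936, 983]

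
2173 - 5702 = -3529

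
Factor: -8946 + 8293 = -1 * 653^1 = -653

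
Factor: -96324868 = -1 * 2^2 * 449^1 * 53633^1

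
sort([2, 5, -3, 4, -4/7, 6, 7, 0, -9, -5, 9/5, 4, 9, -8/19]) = [-9, -5, -3, -4/7, -8/19, 0, 9/5, 2, 4, 4, 5, 6, 7, 9]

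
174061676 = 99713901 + 74347775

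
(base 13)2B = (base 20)1H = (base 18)21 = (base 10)37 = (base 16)25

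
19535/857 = 22 + 681/857 ≈ 22.79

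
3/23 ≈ 0.130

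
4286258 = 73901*58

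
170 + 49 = 219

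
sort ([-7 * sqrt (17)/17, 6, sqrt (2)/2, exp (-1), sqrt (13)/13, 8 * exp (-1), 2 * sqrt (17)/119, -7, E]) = [-7, -7 * sqrt (17)/17, 2 * sqrt (17)/119, sqrt (13)/13, exp (-1), sqrt (2)/2, E, 8 * exp (-1), 6]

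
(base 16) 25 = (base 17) 23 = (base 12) 31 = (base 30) 17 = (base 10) 37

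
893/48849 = 47/2571 ≈ 0.0183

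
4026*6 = 24156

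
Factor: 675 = 3^3*5^2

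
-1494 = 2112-3606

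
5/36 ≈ 0.139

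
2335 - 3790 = -1455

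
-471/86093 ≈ -0.00547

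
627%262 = 103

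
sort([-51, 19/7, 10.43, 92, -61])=[-61, -51, 19/7, 10.43, 92]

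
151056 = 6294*24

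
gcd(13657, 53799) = 1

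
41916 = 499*84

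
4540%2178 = 184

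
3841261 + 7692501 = 11533762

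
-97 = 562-659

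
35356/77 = 459 + 13/77 ≈ 459.17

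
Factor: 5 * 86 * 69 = 2^1 * 3^1 * 5^1 * 23^1 * 43^1 = 29670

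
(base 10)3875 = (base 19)adi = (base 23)77b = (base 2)111100100011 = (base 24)6hb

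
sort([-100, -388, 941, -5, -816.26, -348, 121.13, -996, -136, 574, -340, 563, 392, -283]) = [-996, -816.26, -388, -348, -340, -283, -136, -100, -5, 121.13, 392, 563, 574, 941]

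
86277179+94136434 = 180413613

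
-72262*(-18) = 1300716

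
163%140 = 23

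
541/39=13 + 34/39 ≈ 13.87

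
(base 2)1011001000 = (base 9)871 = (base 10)712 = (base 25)13c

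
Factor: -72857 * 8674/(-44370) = 3^(-2) * 5^(-1) * 17^(-1) * 29^(-1) * 41^1 * 1777^1 * 4337^1 = 315980809/22185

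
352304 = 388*908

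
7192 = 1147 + 6045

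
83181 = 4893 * 17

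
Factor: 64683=3^2*7187^1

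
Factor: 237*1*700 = 2^2*3^1*5^2*7^1*79^1 = 165900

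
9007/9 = 1000 + 7/9≈1000.78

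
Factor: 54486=2^1*3^3*1009^1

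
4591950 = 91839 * 50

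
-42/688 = -21/344≈-0.0610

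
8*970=7760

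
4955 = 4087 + 868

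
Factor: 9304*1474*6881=2^4*7^1*11^1*67^1*983^1*1163^1=94366694576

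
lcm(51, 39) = 663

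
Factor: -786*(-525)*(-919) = -1*2^1*3^2*5^2*7^1*131^1*919^1 = -379225350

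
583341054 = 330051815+253289239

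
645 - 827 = -182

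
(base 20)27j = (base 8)1677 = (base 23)1ig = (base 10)959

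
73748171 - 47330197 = 26417974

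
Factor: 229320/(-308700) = -1*2^1*5^(-1)*7^(-1)*13^1 = -26/35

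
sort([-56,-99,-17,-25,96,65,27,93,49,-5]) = [-99,-56,-25,-17,-5,27,49,65,93,96]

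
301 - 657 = -356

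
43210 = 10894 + 32316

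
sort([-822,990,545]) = [-822,545,990]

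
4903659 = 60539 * 81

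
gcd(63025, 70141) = 1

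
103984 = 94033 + 9951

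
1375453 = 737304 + 638149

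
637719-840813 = -203094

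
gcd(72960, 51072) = 7296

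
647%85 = 52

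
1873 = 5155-3282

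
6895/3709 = 1 + 3186/3709 ≈ 1.86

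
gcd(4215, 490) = 5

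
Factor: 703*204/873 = 2^2*3^(-1)*17^1*19^1*37^1*97^(-1) = 47804/291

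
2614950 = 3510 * 745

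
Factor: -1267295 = -1*5^1*113^1*2243^1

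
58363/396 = 147 + 151/396 ≈ 147.38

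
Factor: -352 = -1 * 2^5 * 11^1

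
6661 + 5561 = 12222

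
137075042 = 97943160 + 39131882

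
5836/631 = 9 + 157/631 ≈ 9.25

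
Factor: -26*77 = -1*2^1*7^1*11^1*13^1 = -2002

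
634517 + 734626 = 1369143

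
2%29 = 2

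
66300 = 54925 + 11375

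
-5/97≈-0.0515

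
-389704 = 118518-508222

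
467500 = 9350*50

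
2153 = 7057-4904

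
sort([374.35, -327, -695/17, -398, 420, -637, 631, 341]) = [-637, -398, -327, -695/17, 341, 374.35, 420, 631]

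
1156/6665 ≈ 0.173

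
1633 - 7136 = -5503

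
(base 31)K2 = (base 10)622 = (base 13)38B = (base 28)M6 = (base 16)26E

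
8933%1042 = 597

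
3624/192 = 151/8 ≈ 18.88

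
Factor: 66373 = 66373^1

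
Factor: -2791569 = -1*3^1*11^1*29^1*2917^1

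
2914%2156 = 758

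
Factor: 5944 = 2^3*743^1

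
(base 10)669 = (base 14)35b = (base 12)479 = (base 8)1235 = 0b1010011101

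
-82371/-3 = 27457 = 27457.00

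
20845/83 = 251 + 12/83 ≈ 251.14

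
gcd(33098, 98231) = 1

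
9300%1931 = 1576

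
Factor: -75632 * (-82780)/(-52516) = -1 * 2^4 * 5^1 * 19^(-1) * 29^1 * 163^1 * 691^(-1) * 4139^1 = -1565204240/13129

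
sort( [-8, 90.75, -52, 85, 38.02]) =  [-52, -8, 38.02, 85, 90.75]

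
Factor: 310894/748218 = 3^(-1) * 359^1 * 433^1 * 124703^(-1) = 155447/374109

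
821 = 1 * 821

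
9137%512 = 433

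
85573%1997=1699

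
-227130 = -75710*3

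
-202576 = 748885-951461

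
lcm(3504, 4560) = 332880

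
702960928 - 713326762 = -10365834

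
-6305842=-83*75974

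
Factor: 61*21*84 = 2^2*3^2*7^2*61^1 = 107604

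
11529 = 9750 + 1779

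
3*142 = 426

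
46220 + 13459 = 59679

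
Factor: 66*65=2^1*3^1*5^1*11^1*13^1=4290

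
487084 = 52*9367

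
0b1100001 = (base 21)4d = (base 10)97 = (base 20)4h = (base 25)3m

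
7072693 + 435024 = 7507717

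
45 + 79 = 124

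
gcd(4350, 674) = 2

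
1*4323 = 4323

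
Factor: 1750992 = 2^4 * 3^1 * 36479^1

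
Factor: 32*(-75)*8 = -1*2^8*3^1*5^2 = -19200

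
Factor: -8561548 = -1*2^2*2140387^1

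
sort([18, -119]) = [-119, 18]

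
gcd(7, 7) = 7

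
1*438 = 438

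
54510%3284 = 1966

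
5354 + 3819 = 9173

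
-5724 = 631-6355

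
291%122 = 47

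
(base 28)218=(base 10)1604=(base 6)11232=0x644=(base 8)3104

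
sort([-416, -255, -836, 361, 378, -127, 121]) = [-836, -416, -255, -127, 121, 361, 378]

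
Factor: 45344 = 2^5*13^1*109^1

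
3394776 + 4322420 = 7717196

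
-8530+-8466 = -16996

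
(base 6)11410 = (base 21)3g3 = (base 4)121332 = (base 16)67e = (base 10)1662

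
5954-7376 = -1422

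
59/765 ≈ 0.0771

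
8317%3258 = 1801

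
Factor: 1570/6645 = 2^1*3^(-1)*157^1*443^(-1) = 314/1329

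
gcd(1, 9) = 1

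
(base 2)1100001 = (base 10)97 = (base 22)49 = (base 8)141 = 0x61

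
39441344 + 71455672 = 110897016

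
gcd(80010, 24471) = 9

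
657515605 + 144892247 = 802407852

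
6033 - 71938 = -65905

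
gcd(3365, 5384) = 673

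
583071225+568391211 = 1151462436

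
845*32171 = 27184495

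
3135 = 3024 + 111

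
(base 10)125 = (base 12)a5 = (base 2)1111101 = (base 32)3t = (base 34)3n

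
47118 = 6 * 7853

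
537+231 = 768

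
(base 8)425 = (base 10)277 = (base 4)10111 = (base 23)c1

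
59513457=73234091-13720634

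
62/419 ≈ 0.148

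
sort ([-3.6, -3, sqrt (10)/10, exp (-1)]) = [-3.6, -3, sqrt (10)/10, exp (-1)]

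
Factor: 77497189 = 7^1*11^1*23^1*43759^1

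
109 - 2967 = -2858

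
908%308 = 292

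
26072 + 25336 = 51408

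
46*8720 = 401120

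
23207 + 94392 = 117599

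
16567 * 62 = 1027154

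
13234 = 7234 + 6000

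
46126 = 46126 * 1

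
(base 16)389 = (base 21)212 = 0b1110001001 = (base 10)905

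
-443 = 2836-3279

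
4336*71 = 307856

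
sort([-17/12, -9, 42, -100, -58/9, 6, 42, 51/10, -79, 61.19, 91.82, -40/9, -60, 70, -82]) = [-100, -82, -79, -60, -9, -58/9, -40/9, -17/12, 51/10, 6, 42, 42, 61.19, 70, 91.82]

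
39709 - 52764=-13055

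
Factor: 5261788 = 2^2 * 7^1 * 187921^1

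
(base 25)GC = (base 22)IG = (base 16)19C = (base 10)412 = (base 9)507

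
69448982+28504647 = 97953629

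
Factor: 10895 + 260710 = 3^1 * 5^1 * 19^1 * 953^1 = 271605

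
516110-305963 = 210147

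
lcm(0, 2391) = 0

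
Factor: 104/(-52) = -1*2^1 = -2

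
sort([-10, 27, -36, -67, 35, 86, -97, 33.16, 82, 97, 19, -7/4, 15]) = [-97, -67, -36, -10, -7/4, 15, 19, 27, 33.16, 35, 82, 86, 97]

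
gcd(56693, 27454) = 7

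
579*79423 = 45985917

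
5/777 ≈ 0.00644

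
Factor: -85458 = -1*2^1*3^1*14243^1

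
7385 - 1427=5958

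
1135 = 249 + 886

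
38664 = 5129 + 33535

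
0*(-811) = 0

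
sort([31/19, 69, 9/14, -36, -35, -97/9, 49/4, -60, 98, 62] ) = [-60, -36, -35, -97/9, 9/14, 31/19, 49/4, 62, 69, 98] 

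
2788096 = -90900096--93688192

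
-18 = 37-55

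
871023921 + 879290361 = 1750314282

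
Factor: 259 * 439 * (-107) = -1 * 7^1 * 37^1 * 107^1 * 439^1 = -12166007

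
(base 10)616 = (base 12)434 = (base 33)im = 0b1001101000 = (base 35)hl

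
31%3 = 1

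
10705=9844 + 861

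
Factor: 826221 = 3^1*11^1*25037^1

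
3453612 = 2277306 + 1176306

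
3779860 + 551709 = 4331569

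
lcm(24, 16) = 48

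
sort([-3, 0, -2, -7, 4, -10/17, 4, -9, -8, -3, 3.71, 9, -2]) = [-9, -8, -7, -3, -3, -2, -2, -10/17, 0, 3.71, 4, 4, 9]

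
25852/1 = 25852 = 25852.00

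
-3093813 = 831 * (-3723)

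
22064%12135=9929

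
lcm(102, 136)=408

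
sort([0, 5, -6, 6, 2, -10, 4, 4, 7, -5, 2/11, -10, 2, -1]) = [-10, -10, -6, -5, -1, 0, 2/11, 2, 2, 4, 4, 5, 6, 7]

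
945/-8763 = -315/2921 ≈ -0.108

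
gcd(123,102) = 3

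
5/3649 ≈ 0.00137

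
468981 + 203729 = 672710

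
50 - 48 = 2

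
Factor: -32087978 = -1 * 2^1 * 13^1 * 29^1 * 42557^1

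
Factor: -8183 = -1*7^2*167^1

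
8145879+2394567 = 10540446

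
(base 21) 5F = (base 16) 78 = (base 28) 48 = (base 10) 120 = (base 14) 88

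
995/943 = 1 + 52/943≈1.06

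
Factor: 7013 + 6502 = 3^1*5^1*17^1*53^1 = 13515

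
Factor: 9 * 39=3^3 * 13^1=351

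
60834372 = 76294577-15460205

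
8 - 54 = -46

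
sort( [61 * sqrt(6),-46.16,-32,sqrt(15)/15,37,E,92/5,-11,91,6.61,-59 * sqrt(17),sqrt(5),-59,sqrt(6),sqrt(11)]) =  [-59 * sqrt(17),-59,-46.16,-32,-11,sqrt(15)/15,sqrt(5),sqrt(6),E,sqrt(11),6.61,92/5,37,91,61 * sqrt(6)]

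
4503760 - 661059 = 3842701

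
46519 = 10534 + 35985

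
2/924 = 1/462 ≈ 0.00216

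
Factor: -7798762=-1 * 2^1 * 3899381^1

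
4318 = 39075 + -34757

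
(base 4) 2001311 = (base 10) 8309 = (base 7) 33140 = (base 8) 20165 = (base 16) 2075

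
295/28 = 10+15/28 ≈ 10.54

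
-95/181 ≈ -0.525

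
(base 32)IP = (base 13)373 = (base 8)1131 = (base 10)601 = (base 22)157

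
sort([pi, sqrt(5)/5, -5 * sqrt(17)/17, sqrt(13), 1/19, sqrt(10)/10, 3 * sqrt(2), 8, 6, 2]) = [-5 * sqrt(17)/17, 1/19, sqrt(10)/10, sqrt(5)/5, 2, pi, sqrt(13), 3 * sqrt(2), 6, 8]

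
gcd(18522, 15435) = 3087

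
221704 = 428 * 518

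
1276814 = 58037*22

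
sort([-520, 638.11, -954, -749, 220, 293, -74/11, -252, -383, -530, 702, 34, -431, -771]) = [-954, -771, -749, -530, -520, -431, -383, -252, -74/11, 34, 220, 293, 638.11, 702]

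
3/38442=1/12814 ≈ 0.0000780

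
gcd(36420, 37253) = 1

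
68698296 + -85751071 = -17052775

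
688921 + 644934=1333855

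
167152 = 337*496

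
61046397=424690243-363643846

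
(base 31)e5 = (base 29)f4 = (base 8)667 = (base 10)439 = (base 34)cv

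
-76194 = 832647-908841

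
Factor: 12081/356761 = 3^1 * 4027^1 * 356761^(-1) 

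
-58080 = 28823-86903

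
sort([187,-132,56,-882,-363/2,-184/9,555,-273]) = [-882,-273,-363/2,-132,-184/9,56,187,555]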